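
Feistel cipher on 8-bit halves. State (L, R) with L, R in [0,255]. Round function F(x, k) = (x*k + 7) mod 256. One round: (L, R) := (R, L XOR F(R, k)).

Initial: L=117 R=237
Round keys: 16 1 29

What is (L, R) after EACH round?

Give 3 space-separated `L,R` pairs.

Answer: 237,162 162,68 68,25

Derivation:
Round 1 (k=16): L=237 R=162
Round 2 (k=1): L=162 R=68
Round 3 (k=29): L=68 R=25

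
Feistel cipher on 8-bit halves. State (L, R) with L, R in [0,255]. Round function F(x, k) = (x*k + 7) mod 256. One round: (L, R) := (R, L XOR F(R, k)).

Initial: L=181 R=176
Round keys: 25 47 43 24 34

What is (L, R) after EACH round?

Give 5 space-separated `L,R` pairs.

Answer: 176,130 130,85 85,204 204,114 114,231

Derivation:
Round 1 (k=25): L=176 R=130
Round 2 (k=47): L=130 R=85
Round 3 (k=43): L=85 R=204
Round 4 (k=24): L=204 R=114
Round 5 (k=34): L=114 R=231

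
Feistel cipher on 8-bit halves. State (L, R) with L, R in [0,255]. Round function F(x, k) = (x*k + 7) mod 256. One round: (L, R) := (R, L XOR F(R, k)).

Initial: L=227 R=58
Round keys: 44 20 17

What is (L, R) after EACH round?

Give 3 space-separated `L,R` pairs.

Answer: 58,28 28,13 13,248

Derivation:
Round 1 (k=44): L=58 R=28
Round 2 (k=20): L=28 R=13
Round 3 (k=17): L=13 R=248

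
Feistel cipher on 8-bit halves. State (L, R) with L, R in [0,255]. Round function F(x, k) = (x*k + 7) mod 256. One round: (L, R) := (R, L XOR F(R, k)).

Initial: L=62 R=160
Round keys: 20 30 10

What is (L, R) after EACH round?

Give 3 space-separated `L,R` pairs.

Answer: 160,185 185,21 21,96

Derivation:
Round 1 (k=20): L=160 R=185
Round 2 (k=30): L=185 R=21
Round 3 (k=10): L=21 R=96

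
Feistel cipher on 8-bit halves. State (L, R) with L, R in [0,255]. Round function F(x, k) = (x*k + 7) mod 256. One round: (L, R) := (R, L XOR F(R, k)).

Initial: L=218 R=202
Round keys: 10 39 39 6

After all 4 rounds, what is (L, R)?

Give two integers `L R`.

Answer: 66 39

Derivation:
Round 1 (k=10): L=202 R=49
Round 2 (k=39): L=49 R=180
Round 3 (k=39): L=180 R=66
Round 4 (k=6): L=66 R=39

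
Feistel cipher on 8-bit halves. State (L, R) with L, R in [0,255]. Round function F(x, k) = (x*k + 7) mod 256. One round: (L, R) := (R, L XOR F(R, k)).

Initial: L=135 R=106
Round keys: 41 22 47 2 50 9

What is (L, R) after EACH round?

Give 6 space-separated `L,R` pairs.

Round 1 (k=41): L=106 R=134
Round 2 (k=22): L=134 R=225
Round 3 (k=47): L=225 R=208
Round 4 (k=2): L=208 R=70
Round 5 (k=50): L=70 R=99
Round 6 (k=9): L=99 R=196

Answer: 106,134 134,225 225,208 208,70 70,99 99,196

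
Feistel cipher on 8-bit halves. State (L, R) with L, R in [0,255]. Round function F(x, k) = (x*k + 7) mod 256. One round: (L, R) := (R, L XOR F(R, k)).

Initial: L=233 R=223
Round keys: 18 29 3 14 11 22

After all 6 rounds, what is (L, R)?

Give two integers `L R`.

Round 1 (k=18): L=223 R=92
Round 2 (k=29): L=92 R=172
Round 3 (k=3): L=172 R=87
Round 4 (k=14): L=87 R=101
Round 5 (k=11): L=101 R=9
Round 6 (k=22): L=9 R=168

Answer: 9 168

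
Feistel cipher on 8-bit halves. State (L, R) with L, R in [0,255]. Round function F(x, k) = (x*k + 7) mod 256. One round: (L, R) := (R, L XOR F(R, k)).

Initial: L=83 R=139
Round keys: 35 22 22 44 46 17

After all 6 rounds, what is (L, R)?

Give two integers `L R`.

Answer: 197 41

Derivation:
Round 1 (k=35): L=139 R=91
Round 2 (k=22): L=91 R=82
Round 3 (k=22): L=82 R=72
Round 4 (k=44): L=72 R=53
Round 5 (k=46): L=53 R=197
Round 6 (k=17): L=197 R=41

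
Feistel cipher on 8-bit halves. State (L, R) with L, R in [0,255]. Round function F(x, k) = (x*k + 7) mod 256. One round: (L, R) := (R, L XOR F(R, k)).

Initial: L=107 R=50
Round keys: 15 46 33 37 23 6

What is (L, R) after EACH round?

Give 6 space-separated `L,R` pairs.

Round 1 (k=15): L=50 R=158
Round 2 (k=46): L=158 R=89
Round 3 (k=33): L=89 R=30
Round 4 (k=37): L=30 R=4
Round 5 (k=23): L=4 R=125
Round 6 (k=6): L=125 R=241

Answer: 50,158 158,89 89,30 30,4 4,125 125,241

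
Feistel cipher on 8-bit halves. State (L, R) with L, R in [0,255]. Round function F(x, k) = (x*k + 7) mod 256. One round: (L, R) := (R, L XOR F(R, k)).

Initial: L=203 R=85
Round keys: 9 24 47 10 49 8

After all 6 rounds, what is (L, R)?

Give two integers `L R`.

Round 1 (k=9): L=85 R=207
Round 2 (k=24): L=207 R=58
Round 3 (k=47): L=58 R=98
Round 4 (k=10): L=98 R=225
Round 5 (k=49): L=225 R=122
Round 6 (k=8): L=122 R=54

Answer: 122 54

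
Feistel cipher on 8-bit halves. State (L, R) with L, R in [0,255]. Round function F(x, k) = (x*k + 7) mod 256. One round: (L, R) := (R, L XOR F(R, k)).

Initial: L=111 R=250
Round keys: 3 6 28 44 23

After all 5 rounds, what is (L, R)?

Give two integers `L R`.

Answer: 10 180

Derivation:
Round 1 (k=3): L=250 R=154
Round 2 (k=6): L=154 R=89
Round 3 (k=28): L=89 R=89
Round 4 (k=44): L=89 R=10
Round 5 (k=23): L=10 R=180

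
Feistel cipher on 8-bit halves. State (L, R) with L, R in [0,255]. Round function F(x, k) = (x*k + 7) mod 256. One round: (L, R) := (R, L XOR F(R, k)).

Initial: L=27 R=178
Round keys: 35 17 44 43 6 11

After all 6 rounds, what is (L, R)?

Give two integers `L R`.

Round 1 (k=35): L=178 R=70
Round 2 (k=17): L=70 R=31
Round 3 (k=44): L=31 R=29
Round 4 (k=43): L=29 R=249
Round 5 (k=6): L=249 R=192
Round 6 (k=11): L=192 R=190

Answer: 192 190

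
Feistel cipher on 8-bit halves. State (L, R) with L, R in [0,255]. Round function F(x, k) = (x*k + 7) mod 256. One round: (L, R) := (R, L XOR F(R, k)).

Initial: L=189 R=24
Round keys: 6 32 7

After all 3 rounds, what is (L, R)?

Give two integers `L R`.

Round 1 (k=6): L=24 R=42
Round 2 (k=32): L=42 R=95
Round 3 (k=7): L=95 R=138

Answer: 95 138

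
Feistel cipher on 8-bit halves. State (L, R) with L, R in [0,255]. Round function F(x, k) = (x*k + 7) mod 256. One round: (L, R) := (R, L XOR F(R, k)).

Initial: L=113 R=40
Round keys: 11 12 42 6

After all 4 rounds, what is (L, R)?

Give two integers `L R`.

Round 1 (k=11): L=40 R=206
Round 2 (k=12): L=206 R=135
Round 3 (k=42): L=135 R=227
Round 4 (k=6): L=227 R=222

Answer: 227 222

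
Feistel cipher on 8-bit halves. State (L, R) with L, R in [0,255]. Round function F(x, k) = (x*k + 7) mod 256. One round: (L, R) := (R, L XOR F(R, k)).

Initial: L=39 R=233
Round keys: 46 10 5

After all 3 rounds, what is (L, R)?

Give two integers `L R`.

Round 1 (k=46): L=233 R=194
Round 2 (k=10): L=194 R=114
Round 3 (k=5): L=114 R=131

Answer: 114 131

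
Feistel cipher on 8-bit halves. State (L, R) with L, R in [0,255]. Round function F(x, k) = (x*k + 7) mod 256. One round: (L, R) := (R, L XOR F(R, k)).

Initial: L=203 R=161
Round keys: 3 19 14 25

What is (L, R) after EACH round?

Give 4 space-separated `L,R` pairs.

Round 1 (k=3): L=161 R=33
Round 2 (k=19): L=33 R=219
Round 3 (k=14): L=219 R=32
Round 4 (k=25): L=32 R=252

Answer: 161,33 33,219 219,32 32,252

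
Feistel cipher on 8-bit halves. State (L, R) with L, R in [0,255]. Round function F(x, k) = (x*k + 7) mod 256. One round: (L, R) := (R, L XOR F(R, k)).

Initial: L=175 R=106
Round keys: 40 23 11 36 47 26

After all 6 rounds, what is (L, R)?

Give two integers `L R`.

Round 1 (k=40): L=106 R=56
Round 2 (k=23): L=56 R=101
Round 3 (k=11): L=101 R=102
Round 4 (k=36): L=102 R=58
Round 5 (k=47): L=58 R=203
Round 6 (k=26): L=203 R=159

Answer: 203 159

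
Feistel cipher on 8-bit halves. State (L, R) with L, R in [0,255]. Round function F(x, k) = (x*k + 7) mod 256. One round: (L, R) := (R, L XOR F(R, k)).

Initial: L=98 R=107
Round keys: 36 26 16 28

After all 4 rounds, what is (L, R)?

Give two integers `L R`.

Answer: 214 133

Derivation:
Round 1 (k=36): L=107 R=113
Round 2 (k=26): L=113 R=234
Round 3 (k=16): L=234 R=214
Round 4 (k=28): L=214 R=133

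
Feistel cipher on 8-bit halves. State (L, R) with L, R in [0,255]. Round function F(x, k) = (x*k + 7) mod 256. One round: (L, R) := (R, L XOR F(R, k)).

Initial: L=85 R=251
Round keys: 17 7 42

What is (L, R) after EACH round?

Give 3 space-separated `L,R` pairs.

Round 1 (k=17): L=251 R=231
Round 2 (k=7): L=231 R=163
Round 3 (k=42): L=163 R=34

Answer: 251,231 231,163 163,34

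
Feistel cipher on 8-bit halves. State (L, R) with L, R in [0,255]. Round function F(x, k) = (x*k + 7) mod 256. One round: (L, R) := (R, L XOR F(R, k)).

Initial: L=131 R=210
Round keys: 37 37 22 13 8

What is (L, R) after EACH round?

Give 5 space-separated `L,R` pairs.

Answer: 210,226 226,99 99,107 107,21 21,196

Derivation:
Round 1 (k=37): L=210 R=226
Round 2 (k=37): L=226 R=99
Round 3 (k=22): L=99 R=107
Round 4 (k=13): L=107 R=21
Round 5 (k=8): L=21 R=196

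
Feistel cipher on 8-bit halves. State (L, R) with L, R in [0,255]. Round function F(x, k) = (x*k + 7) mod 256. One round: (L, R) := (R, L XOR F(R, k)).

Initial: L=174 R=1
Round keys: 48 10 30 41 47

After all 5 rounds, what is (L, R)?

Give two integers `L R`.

Answer: 85 60

Derivation:
Round 1 (k=48): L=1 R=153
Round 2 (k=10): L=153 R=0
Round 3 (k=30): L=0 R=158
Round 4 (k=41): L=158 R=85
Round 5 (k=47): L=85 R=60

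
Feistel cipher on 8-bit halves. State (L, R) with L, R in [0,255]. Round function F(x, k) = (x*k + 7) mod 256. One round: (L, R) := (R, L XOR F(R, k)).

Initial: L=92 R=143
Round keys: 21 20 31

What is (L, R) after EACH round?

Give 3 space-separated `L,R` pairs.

Round 1 (k=21): L=143 R=158
Round 2 (k=20): L=158 R=208
Round 3 (k=31): L=208 R=169

Answer: 143,158 158,208 208,169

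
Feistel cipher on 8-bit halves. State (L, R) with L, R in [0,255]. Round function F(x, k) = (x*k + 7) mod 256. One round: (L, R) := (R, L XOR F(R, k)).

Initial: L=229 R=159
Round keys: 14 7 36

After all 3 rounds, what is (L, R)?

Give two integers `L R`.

Round 1 (k=14): L=159 R=92
Round 2 (k=7): L=92 R=20
Round 3 (k=36): L=20 R=139

Answer: 20 139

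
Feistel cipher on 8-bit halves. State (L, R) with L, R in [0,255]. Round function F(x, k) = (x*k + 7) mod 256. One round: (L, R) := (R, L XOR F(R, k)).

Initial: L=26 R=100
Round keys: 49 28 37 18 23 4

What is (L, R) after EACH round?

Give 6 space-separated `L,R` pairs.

Round 1 (k=49): L=100 R=49
Round 2 (k=28): L=49 R=7
Round 3 (k=37): L=7 R=59
Round 4 (k=18): L=59 R=42
Round 5 (k=23): L=42 R=246
Round 6 (k=4): L=246 R=245

Answer: 100,49 49,7 7,59 59,42 42,246 246,245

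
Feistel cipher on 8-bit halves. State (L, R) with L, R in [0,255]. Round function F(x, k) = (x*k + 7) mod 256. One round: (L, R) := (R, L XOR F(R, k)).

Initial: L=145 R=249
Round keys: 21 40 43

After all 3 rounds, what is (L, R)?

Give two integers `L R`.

Round 1 (k=21): L=249 R=229
Round 2 (k=40): L=229 R=54
Round 3 (k=43): L=54 R=252

Answer: 54 252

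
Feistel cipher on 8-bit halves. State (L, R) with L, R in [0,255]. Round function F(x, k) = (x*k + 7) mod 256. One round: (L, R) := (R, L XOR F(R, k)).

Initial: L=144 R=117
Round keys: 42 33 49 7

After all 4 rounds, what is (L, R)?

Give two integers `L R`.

Answer: 53 223

Derivation:
Round 1 (k=42): L=117 R=169
Round 2 (k=33): L=169 R=165
Round 3 (k=49): L=165 R=53
Round 4 (k=7): L=53 R=223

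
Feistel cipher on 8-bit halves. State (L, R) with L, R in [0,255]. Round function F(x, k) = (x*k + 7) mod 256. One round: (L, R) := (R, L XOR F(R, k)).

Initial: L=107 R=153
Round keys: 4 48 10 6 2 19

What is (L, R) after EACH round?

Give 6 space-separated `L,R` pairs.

Round 1 (k=4): L=153 R=0
Round 2 (k=48): L=0 R=158
Round 3 (k=10): L=158 R=51
Round 4 (k=6): L=51 R=167
Round 5 (k=2): L=167 R=102
Round 6 (k=19): L=102 R=62

Answer: 153,0 0,158 158,51 51,167 167,102 102,62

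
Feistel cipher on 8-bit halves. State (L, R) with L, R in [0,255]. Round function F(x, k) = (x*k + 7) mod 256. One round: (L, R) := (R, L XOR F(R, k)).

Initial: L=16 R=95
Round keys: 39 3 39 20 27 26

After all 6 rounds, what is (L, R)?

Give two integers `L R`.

Round 1 (k=39): L=95 R=144
Round 2 (k=3): L=144 R=232
Round 3 (k=39): L=232 R=207
Round 4 (k=20): L=207 R=219
Round 5 (k=27): L=219 R=239
Round 6 (k=26): L=239 R=150

Answer: 239 150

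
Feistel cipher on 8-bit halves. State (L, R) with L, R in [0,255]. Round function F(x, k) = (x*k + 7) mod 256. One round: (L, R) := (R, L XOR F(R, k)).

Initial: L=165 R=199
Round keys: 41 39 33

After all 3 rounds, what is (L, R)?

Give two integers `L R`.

Answer: 251 33

Derivation:
Round 1 (k=41): L=199 R=67
Round 2 (k=39): L=67 R=251
Round 3 (k=33): L=251 R=33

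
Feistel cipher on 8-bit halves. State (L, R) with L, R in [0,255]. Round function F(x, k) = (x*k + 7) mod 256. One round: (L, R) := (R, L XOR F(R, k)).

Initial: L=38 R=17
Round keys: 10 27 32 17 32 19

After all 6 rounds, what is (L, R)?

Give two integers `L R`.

Answer: 119 14

Derivation:
Round 1 (k=10): L=17 R=151
Round 2 (k=27): L=151 R=229
Round 3 (k=32): L=229 R=48
Round 4 (k=17): L=48 R=210
Round 5 (k=32): L=210 R=119
Round 6 (k=19): L=119 R=14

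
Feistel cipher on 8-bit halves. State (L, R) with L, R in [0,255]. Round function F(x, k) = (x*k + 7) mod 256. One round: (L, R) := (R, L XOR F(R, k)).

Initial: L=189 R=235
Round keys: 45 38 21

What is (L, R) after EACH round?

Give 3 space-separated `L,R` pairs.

Round 1 (k=45): L=235 R=235
Round 2 (k=38): L=235 R=2
Round 3 (k=21): L=2 R=218

Answer: 235,235 235,2 2,218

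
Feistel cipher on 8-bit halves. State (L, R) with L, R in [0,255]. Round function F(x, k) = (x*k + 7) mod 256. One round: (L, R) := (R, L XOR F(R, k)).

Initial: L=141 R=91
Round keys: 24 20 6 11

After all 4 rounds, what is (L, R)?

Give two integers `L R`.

Answer: 189 82

Derivation:
Round 1 (k=24): L=91 R=2
Round 2 (k=20): L=2 R=116
Round 3 (k=6): L=116 R=189
Round 4 (k=11): L=189 R=82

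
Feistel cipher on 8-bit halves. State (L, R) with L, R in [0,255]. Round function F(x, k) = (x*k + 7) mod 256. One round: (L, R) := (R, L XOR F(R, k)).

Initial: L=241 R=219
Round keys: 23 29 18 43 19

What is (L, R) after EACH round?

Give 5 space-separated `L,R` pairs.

Round 1 (k=23): L=219 R=69
Round 2 (k=29): L=69 R=3
Round 3 (k=18): L=3 R=120
Round 4 (k=43): L=120 R=44
Round 5 (k=19): L=44 R=51

Answer: 219,69 69,3 3,120 120,44 44,51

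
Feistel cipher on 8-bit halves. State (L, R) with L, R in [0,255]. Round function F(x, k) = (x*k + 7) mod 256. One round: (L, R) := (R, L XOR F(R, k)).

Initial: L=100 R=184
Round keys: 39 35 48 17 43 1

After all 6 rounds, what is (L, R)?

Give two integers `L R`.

Round 1 (k=39): L=184 R=107
Round 2 (k=35): L=107 R=16
Round 3 (k=48): L=16 R=108
Round 4 (k=17): L=108 R=35
Round 5 (k=43): L=35 R=132
Round 6 (k=1): L=132 R=168

Answer: 132 168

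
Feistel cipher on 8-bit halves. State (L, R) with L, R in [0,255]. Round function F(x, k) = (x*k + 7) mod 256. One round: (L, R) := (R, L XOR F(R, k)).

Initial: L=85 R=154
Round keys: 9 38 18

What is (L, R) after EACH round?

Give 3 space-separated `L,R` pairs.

Round 1 (k=9): L=154 R=36
Round 2 (k=38): L=36 R=197
Round 3 (k=18): L=197 R=197

Answer: 154,36 36,197 197,197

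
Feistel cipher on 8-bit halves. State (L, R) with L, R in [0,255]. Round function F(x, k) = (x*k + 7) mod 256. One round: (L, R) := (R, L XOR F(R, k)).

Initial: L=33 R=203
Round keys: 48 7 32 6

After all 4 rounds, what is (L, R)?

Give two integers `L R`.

Answer: 113 231

Derivation:
Round 1 (k=48): L=203 R=54
Round 2 (k=7): L=54 R=74
Round 3 (k=32): L=74 R=113
Round 4 (k=6): L=113 R=231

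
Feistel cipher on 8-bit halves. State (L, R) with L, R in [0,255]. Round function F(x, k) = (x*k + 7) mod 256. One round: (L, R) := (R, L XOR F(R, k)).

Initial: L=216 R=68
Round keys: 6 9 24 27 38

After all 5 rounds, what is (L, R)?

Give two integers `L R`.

Answer: 21 85

Derivation:
Round 1 (k=6): L=68 R=71
Round 2 (k=9): L=71 R=194
Round 3 (k=24): L=194 R=112
Round 4 (k=27): L=112 R=21
Round 5 (k=38): L=21 R=85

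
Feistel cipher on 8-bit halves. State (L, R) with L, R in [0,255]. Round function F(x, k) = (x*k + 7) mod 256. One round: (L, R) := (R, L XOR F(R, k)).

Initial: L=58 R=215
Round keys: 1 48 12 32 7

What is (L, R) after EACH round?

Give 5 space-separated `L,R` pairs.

Answer: 215,228 228,16 16,35 35,119 119,107

Derivation:
Round 1 (k=1): L=215 R=228
Round 2 (k=48): L=228 R=16
Round 3 (k=12): L=16 R=35
Round 4 (k=32): L=35 R=119
Round 5 (k=7): L=119 R=107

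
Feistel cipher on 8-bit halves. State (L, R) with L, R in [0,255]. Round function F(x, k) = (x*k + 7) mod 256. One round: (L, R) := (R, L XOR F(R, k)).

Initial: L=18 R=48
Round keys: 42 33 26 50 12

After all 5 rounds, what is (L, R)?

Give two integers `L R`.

Round 1 (k=42): L=48 R=245
Round 2 (k=33): L=245 R=172
Round 3 (k=26): L=172 R=138
Round 4 (k=50): L=138 R=87
Round 5 (k=12): L=87 R=145

Answer: 87 145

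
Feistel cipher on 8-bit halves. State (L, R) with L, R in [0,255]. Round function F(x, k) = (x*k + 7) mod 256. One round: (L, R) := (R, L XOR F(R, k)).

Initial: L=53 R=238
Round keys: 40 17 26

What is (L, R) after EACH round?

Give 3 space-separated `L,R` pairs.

Round 1 (k=40): L=238 R=2
Round 2 (k=17): L=2 R=199
Round 3 (k=26): L=199 R=63

Answer: 238,2 2,199 199,63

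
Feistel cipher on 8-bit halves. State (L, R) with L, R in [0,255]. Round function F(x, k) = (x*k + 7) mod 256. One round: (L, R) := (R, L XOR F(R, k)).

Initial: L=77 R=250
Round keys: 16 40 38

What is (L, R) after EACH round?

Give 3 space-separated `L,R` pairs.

Round 1 (k=16): L=250 R=234
Round 2 (k=40): L=234 R=109
Round 3 (k=38): L=109 R=223

Answer: 250,234 234,109 109,223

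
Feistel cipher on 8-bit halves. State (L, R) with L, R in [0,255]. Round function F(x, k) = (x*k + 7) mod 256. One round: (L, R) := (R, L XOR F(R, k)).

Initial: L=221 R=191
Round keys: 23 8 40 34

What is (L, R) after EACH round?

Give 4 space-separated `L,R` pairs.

Answer: 191,237 237,208 208,106 106,203

Derivation:
Round 1 (k=23): L=191 R=237
Round 2 (k=8): L=237 R=208
Round 3 (k=40): L=208 R=106
Round 4 (k=34): L=106 R=203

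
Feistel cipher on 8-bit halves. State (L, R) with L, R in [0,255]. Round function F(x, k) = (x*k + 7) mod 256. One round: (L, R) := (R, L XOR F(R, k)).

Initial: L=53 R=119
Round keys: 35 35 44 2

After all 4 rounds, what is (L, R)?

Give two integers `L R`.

Answer: 26 222

Derivation:
Round 1 (k=35): L=119 R=121
Round 2 (k=35): L=121 R=229
Round 3 (k=44): L=229 R=26
Round 4 (k=2): L=26 R=222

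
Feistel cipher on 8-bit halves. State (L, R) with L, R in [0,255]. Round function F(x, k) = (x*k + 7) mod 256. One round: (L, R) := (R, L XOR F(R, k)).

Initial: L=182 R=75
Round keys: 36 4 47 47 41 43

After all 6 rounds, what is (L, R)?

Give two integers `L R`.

Round 1 (k=36): L=75 R=37
Round 2 (k=4): L=37 R=208
Round 3 (k=47): L=208 R=18
Round 4 (k=47): L=18 R=133
Round 5 (k=41): L=133 R=70
Round 6 (k=43): L=70 R=76

Answer: 70 76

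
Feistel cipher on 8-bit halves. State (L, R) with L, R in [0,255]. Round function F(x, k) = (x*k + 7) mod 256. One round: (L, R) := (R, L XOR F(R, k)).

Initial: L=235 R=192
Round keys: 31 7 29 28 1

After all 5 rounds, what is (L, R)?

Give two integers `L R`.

Round 1 (k=31): L=192 R=172
Round 2 (k=7): L=172 R=123
Round 3 (k=29): L=123 R=90
Round 4 (k=28): L=90 R=164
Round 5 (k=1): L=164 R=241

Answer: 164 241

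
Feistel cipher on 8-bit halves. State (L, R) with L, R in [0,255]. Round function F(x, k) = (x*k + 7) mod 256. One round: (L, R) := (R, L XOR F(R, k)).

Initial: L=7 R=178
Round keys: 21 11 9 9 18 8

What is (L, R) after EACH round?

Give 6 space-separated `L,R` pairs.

Round 1 (k=21): L=178 R=166
Round 2 (k=11): L=166 R=155
Round 3 (k=9): L=155 R=220
Round 4 (k=9): L=220 R=88
Round 5 (k=18): L=88 R=235
Round 6 (k=8): L=235 R=7

Answer: 178,166 166,155 155,220 220,88 88,235 235,7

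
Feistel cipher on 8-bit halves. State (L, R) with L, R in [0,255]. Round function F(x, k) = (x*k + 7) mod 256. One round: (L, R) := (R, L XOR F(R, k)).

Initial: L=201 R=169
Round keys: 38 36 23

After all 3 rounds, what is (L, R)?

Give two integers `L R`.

Round 1 (k=38): L=169 R=212
Round 2 (k=36): L=212 R=126
Round 3 (k=23): L=126 R=141

Answer: 126 141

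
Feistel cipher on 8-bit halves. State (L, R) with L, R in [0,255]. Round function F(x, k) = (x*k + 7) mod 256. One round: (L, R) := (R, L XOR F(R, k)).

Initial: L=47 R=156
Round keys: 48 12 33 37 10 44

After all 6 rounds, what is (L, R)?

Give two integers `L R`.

Round 1 (k=48): L=156 R=104
Round 2 (k=12): L=104 R=123
Round 3 (k=33): L=123 R=138
Round 4 (k=37): L=138 R=130
Round 5 (k=10): L=130 R=145
Round 6 (k=44): L=145 R=113

Answer: 145 113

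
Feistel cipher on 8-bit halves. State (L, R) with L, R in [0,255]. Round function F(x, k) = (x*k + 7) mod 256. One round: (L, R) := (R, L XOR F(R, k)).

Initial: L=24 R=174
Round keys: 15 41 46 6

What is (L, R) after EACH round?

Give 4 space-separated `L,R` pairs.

Answer: 174,33 33,254 254,138 138,189

Derivation:
Round 1 (k=15): L=174 R=33
Round 2 (k=41): L=33 R=254
Round 3 (k=46): L=254 R=138
Round 4 (k=6): L=138 R=189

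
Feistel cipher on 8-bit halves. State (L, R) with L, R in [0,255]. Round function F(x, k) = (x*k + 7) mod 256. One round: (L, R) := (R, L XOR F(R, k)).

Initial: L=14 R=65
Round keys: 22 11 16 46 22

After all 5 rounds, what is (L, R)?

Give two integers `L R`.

Answer: 166 79

Derivation:
Round 1 (k=22): L=65 R=147
Round 2 (k=11): L=147 R=25
Round 3 (k=16): L=25 R=4
Round 4 (k=46): L=4 R=166
Round 5 (k=22): L=166 R=79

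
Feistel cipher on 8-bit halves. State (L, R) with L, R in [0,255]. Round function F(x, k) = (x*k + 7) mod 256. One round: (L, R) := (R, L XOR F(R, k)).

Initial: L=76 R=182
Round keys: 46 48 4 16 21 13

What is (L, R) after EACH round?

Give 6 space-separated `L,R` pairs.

Round 1 (k=46): L=182 R=247
Round 2 (k=48): L=247 R=225
Round 3 (k=4): L=225 R=124
Round 4 (k=16): L=124 R=38
Round 5 (k=21): L=38 R=89
Round 6 (k=13): L=89 R=170

Answer: 182,247 247,225 225,124 124,38 38,89 89,170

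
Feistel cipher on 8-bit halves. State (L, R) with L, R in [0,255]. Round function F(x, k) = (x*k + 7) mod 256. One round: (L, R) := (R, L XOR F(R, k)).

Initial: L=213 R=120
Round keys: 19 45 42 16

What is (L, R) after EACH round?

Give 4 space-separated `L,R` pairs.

Round 1 (k=19): L=120 R=58
Round 2 (k=45): L=58 R=65
Round 3 (k=42): L=65 R=139
Round 4 (k=16): L=139 R=246

Answer: 120,58 58,65 65,139 139,246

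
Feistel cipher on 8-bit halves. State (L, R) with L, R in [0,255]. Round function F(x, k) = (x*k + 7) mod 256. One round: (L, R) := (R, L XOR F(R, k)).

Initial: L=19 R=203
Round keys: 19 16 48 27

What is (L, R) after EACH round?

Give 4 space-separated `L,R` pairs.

Answer: 203,11 11,124 124,76 76,119

Derivation:
Round 1 (k=19): L=203 R=11
Round 2 (k=16): L=11 R=124
Round 3 (k=48): L=124 R=76
Round 4 (k=27): L=76 R=119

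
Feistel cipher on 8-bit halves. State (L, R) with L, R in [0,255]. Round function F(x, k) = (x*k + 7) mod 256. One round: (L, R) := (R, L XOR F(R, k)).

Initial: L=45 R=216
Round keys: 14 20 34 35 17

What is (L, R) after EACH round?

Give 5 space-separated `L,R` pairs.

Round 1 (k=14): L=216 R=250
Round 2 (k=20): L=250 R=87
Round 3 (k=34): L=87 R=111
Round 4 (k=35): L=111 R=99
Round 5 (k=17): L=99 R=245

Answer: 216,250 250,87 87,111 111,99 99,245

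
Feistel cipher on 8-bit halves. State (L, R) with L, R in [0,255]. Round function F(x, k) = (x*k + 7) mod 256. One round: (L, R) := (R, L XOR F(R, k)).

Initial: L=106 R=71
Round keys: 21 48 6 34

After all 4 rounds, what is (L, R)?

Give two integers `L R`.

Round 1 (k=21): L=71 R=176
Round 2 (k=48): L=176 R=64
Round 3 (k=6): L=64 R=55
Round 4 (k=34): L=55 R=21

Answer: 55 21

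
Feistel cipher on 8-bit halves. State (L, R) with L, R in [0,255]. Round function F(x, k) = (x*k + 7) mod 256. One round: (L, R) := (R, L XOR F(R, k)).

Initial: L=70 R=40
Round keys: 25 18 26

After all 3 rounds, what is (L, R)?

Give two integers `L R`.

Round 1 (k=25): L=40 R=169
Round 2 (k=18): L=169 R=193
Round 3 (k=26): L=193 R=8

Answer: 193 8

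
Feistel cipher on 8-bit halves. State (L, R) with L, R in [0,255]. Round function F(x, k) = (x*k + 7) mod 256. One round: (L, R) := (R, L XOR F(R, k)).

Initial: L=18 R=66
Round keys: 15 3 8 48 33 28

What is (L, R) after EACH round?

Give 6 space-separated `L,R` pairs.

Round 1 (k=15): L=66 R=247
Round 2 (k=3): L=247 R=174
Round 3 (k=8): L=174 R=128
Round 4 (k=48): L=128 R=169
Round 5 (k=33): L=169 R=80
Round 6 (k=28): L=80 R=110

Answer: 66,247 247,174 174,128 128,169 169,80 80,110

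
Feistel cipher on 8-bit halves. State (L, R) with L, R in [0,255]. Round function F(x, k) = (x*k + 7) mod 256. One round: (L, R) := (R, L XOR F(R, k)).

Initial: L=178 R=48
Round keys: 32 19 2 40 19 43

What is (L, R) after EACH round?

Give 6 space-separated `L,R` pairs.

Round 1 (k=32): L=48 R=181
Round 2 (k=19): L=181 R=70
Round 3 (k=2): L=70 R=38
Round 4 (k=40): L=38 R=177
Round 5 (k=19): L=177 R=12
Round 6 (k=43): L=12 R=186

Answer: 48,181 181,70 70,38 38,177 177,12 12,186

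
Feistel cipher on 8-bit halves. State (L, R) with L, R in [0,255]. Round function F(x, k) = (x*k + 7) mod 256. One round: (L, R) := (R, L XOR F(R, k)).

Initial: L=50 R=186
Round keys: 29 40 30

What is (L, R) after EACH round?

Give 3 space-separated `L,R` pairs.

Round 1 (k=29): L=186 R=43
Round 2 (k=40): L=43 R=5
Round 3 (k=30): L=5 R=182

Answer: 186,43 43,5 5,182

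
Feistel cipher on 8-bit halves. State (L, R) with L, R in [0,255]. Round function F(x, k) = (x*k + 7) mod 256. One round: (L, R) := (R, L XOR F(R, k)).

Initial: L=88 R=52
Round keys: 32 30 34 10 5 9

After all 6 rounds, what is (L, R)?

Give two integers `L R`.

Round 1 (k=32): L=52 R=223
Round 2 (k=30): L=223 R=29
Round 3 (k=34): L=29 R=62
Round 4 (k=10): L=62 R=110
Round 5 (k=5): L=110 R=19
Round 6 (k=9): L=19 R=220

Answer: 19 220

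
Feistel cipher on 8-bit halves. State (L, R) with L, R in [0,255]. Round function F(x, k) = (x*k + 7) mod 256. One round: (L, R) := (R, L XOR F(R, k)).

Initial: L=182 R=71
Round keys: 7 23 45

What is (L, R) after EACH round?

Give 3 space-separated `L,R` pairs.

Answer: 71,78 78,78 78,243

Derivation:
Round 1 (k=7): L=71 R=78
Round 2 (k=23): L=78 R=78
Round 3 (k=45): L=78 R=243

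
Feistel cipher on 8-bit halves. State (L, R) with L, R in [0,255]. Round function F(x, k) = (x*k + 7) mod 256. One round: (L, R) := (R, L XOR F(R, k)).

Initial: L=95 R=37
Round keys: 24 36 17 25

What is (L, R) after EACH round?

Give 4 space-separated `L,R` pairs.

Answer: 37,32 32,162 162,233 233,106

Derivation:
Round 1 (k=24): L=37 R=32
Round 2 (k=36): L=32 R=162
Round 3 (k=17): L=162 R=233
Round 4 (k=25): L=233 R=106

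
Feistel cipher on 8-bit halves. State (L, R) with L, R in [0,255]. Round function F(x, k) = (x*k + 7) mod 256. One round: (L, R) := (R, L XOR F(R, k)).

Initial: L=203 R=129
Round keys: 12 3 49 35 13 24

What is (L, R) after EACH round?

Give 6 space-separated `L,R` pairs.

Round 1 (k=12): L=129 R=216
Round 2 (k=3): L=216 R=14
Round 3 (k=49): L=14 R=109
Round 4 (k=35): L=109 R=224
Round 5 (k=13): L=224 R=10
Round 6 (k=24): L=10 R=23

Answer: 129,216 216,14 14,109 109,224 224,10 10,23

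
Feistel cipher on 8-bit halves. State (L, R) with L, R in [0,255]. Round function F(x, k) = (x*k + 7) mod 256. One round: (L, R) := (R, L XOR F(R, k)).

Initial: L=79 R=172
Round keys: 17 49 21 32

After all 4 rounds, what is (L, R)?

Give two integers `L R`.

Round 1 (k=17): L=172 R=60
Round 2 (k=49): L=60 R=47
Round 3 (k=21): L=47 R=222
Round 4 (k=32): L=222 R=232

Answer: 222 232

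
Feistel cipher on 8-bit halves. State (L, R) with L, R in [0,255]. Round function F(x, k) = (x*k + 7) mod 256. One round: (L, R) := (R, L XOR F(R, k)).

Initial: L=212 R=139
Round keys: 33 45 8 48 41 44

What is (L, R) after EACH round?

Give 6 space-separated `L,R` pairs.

Answer: 139,38 38,62 62,209 209,9 9,169 169,26

Derivation:
Round 1 (k=33): L=139 R=38
Round 2 (k=45): L=38 R=62
Round 3 (k=8): L=62 R=209
Round 4 (k=48): L=209 R=9
Round 5 (k=41): L=9 R=169
Round 6 (k=44): L=169 R=26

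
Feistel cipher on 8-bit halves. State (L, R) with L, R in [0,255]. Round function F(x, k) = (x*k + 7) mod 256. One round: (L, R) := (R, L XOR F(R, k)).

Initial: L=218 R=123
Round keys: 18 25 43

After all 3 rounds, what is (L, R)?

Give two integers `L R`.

Answer: 221 81

Derivation:
Round 1 (k=18): L=123 R=119
Round 2 (k=25): L=119 R=221
Round 3 (k=43): L=221 R=81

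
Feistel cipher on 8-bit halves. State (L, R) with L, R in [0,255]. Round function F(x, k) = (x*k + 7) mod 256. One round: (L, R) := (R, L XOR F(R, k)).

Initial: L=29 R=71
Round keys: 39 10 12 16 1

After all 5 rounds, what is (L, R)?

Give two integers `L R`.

Round 1 (k=39): L=71 R=197
Round 2 (k=10): L=197 R=254
Round 3 (k=12): L=254 R=42
Round 4 (k=16): L=42 R=89
Round 5 (k=1): L=89 R=74

Answer: 89 74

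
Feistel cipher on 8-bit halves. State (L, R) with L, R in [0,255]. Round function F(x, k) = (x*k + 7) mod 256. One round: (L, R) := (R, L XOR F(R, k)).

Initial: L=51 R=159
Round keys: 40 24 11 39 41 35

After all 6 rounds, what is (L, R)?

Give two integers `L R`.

Round 1 (k=40): L=159 R=236
Round 2 (k=24): L=236 R=184
Round 3 (k=11): L=184 R=3
Round 4 (k=39): L=3 R=196
Round 5 (k=41): L=196 R=104
Round 6 (k=35): L=104 R=251

Answer: 104 251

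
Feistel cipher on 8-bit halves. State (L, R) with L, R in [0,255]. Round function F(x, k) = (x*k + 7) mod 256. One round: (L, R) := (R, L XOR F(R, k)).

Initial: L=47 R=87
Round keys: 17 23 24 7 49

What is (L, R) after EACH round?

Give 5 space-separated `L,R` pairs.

Round 1 (k=17): L=87 R=225
Round 2 (k=23): L=225 R=105
Round 3 (k=24): L=105 R=62
Round 4 (k=7): L=62 R=208
Round 5 (k=49): L=208 R=233

Answer: 87,225 225,105 105,62 62,208 208,233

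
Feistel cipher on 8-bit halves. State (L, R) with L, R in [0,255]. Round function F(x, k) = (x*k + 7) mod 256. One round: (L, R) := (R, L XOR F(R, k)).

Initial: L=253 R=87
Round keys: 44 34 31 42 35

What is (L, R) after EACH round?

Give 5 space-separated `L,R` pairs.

Answer: 87,6 6,132 132,5 5,93 93,187

Derivation:
Round 1 (k=44): L=87 R=6
Round 2 (k=34): L=6 R=132
Round 3 (k=31): L=132 R=5
Round 4 (k=42): L=5 R=93
Round 5 (k=35): L=93 R=187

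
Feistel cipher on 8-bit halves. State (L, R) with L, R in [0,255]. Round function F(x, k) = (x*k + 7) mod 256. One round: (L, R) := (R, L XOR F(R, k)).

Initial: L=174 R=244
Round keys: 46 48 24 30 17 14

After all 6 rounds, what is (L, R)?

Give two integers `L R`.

Round 1 (k=46): L=244 R=113
Round 2 (k=48): L=113 R=195
Round 3 (k=24): L=195 R=62
Round 4 (k=30): L=62 R=136
Round 5 (k=17): L=136 R=49
Round 6 (k=14): L=49 R=61

Answer: 49 61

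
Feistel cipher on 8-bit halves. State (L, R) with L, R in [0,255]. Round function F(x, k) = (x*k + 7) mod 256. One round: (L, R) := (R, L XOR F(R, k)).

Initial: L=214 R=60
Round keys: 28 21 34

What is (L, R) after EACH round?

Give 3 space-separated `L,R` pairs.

Answer: 60,65 65,96 96,134

Derivation:
Round 1 (k=28): L=60 R=65
Round 2 (k=21): L=65 R=96
Round 3 (k=34): L=96 R=134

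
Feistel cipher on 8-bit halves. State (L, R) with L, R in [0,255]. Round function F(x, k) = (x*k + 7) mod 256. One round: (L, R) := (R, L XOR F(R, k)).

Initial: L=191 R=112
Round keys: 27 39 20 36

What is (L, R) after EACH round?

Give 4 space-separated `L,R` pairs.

Answer: 112,104 104,175 175,219 219,124

Derivation:
Round 1 (k=27): L=112 R=104
Round 2 (k=39): L=104 R=175
Round 3 (k=20): L=175 R=219
Round 4 (k=36): L=219 R=124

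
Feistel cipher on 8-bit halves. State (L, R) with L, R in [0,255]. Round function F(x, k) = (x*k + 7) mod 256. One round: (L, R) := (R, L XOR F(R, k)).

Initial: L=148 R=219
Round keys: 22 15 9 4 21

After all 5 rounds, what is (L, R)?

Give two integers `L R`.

Round 1 (k=22): L=219 R=77
Round 2 (k=15): L=77 R=81
Round 3 (k=9): L=81 R=173
Round 4 (k=4): L=173 R=234
Round 5 (k=21): L=234 R=148

Answer: 234 148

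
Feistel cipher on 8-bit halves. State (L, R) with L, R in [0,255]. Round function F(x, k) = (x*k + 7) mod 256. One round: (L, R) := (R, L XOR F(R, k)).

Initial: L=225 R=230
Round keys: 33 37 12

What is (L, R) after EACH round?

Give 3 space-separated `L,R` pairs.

Answer: 230,76 76,229 229,143

Derivation:
Round 1 (k=33): L=230 R=76
Round 2 (k=37): L=76 R=229
Round 3 (k=12): L=229 R=143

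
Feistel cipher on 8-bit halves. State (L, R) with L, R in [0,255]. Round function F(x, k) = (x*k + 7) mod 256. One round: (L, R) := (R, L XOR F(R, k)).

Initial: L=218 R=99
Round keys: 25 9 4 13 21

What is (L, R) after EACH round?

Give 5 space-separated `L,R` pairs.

Round 1 (k=25): L=99 R=104
Round 2 (k=9): L=104 R=204
Round 3 (k=4): L=204 R=95
Round 4 (k=13): L=95 R=22
Round 5 (k=21): L=22 R=138

Answer: 99,104 104,204 204,95 95,22 22,138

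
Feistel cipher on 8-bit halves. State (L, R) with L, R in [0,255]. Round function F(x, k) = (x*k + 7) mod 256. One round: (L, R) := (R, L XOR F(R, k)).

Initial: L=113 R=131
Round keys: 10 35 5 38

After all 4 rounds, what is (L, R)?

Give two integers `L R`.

Round 1 (k=10): L=131 R=84
Round 2 (k=35): L=84 R=0
Round 3 (k=5): L=0 R=83
Round 4 (k=38): L=83 R=89

Answer: 83 89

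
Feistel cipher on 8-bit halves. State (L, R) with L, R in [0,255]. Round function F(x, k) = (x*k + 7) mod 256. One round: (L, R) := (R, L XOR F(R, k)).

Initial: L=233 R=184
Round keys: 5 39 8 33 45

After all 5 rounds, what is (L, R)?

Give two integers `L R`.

Answer: 89 21

Derivation:
Round 1 (k=5): L=184 R=118
Round 2 (k=39): L=118 R=185
Round 3 (k=8): L=185 R=185
Round 4 (k=33): L=185 R=89
Round 5 (k=45): L=89 R=21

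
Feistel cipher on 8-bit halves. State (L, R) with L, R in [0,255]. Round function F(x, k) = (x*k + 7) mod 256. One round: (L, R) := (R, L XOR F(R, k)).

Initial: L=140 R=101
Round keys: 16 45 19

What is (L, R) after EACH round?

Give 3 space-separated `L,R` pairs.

Round 1 (k=16): L=101 R=219
Round 2 (k=45): L=219 R=227
Round 3 (k=19): L=227 R=59

Answer: 101,219 219,227 227,59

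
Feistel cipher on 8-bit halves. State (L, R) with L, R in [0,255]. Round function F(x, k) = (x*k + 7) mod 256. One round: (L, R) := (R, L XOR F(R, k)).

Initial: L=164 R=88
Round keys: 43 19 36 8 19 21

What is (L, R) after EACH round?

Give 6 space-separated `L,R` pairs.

Answer: 88,107 107,160 160,236 236,199 199,32 32,96

Derivation:
Round 1 (k=43): L=88 R=107
Round 2 (k=19): L=107 R=160
Round 3 (k=36): L=160 R=236
Round 4 (k=8): L=236 R=199
Round 5 (k=19): L=199 R=32
Round 6 (k=21): L=32 R=96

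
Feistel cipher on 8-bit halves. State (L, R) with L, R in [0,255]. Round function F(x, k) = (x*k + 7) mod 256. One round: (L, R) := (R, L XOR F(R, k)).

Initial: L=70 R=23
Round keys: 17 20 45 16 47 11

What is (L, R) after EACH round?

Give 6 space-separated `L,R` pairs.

Answer: 23,200 200,176 176,63 63,71 71,47 47,75

Derivation:
Round 1 (k=17): L=23 R=200
Round 2 (k=20): L=200 R=176
Round 3 (k=45): L=176 R=63
Round 4 (k=16): L=63 R=71
Round 5 (k=47): L=71 R=47
Round 6 (k=11): L=47 R=75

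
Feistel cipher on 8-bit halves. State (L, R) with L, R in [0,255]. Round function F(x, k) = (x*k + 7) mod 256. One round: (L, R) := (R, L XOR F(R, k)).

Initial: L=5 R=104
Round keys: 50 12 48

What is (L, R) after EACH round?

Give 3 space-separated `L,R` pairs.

Answer: 104,82 82,183 183,5

Derivation:
Round 1 (k=50): L=104 R=82
Round 2 (k=12): L=82 R=183
Round 3 (k=48): L=183 R=5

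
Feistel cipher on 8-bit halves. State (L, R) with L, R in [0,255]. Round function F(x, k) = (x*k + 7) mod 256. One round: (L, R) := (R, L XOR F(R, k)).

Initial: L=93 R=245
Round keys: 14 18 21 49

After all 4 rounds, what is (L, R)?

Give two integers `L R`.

Round 1 (k=14): L=245 R=48
Round 2 (k=18): L=48 R=146
Round 3 (k=21): L=146 R=49
Round 4 (k=49): L=49 R=250

Answer: 49 250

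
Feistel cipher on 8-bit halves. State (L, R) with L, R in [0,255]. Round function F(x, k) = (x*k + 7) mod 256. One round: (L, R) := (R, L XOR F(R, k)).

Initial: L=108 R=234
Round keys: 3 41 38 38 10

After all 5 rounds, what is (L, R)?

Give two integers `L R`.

Answer: 145 235

Derivation:
Round 1 (k=3): L=234 R=169
Round 2 (k=41): L=169 R=242
Round 3 (k=38): L=242 R=90
Round 4 (k=38): L=90 R=145
Round 5 (k=10): L=145 R=235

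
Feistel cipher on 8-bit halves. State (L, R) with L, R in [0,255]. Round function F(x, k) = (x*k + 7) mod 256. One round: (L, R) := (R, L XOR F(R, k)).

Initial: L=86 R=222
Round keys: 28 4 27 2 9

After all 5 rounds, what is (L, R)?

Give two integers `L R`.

Round 1 (k=28): L=222 R=25
Round 2 (k=4): L=25 R=181
Round 3 (k=27): L=181 R=7
Round 4 (k=2): L=7 R=160
Round 5 (k=9): L=160 R=160

Answer: 160 160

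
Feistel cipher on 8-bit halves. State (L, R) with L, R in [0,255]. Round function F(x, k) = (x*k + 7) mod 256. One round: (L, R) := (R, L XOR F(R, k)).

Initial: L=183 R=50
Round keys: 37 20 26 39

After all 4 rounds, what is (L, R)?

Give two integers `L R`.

Answer: 175 189

Derivation:
Round 1 (k=37): L=50 R=246
Round 2 (k=20): L=246 R=13
Round 3 (k=26): L=13 R=175
Round 4 (k=39): L=175 R=189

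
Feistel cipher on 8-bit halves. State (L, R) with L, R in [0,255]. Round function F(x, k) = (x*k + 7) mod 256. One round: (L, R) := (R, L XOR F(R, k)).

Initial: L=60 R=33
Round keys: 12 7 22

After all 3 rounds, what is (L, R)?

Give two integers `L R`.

Answer: 241 18

Derivation:
Round 1 (k=12): L=33 R=175
Round 2 (k=7): L=175 R=241
Round 3 (k=22): L=241 R=18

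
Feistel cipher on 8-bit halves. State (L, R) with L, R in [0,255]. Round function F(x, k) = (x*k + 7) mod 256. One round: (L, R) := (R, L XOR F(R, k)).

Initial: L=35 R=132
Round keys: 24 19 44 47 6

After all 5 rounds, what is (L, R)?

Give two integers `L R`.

Answer: 143 222

Derivation:
Round 1 (k=24): L=132 R=68
Round 2 (k=19): L=68 R=151
Round 3 (k=44): L=151 R=191
Round 4 (k=47): L=191 R=143
Round 5 (k=6): L=143 R=222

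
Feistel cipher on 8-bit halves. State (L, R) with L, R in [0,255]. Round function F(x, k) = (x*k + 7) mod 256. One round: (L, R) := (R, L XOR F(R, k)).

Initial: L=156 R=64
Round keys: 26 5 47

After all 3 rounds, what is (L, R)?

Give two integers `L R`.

Round 1 (k=26): L=64 R=27
Round 2 (k=5): L=27 R=206
Round 3 (k=47): L=206 R=194

Answer: 206 194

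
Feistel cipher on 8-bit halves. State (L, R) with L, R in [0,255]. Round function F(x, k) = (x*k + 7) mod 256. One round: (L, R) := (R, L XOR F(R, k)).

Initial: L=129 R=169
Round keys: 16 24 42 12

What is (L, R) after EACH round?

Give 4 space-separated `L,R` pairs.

Answer: 169,22 22,190 190,37 37,125

Derivation:
Round 1 (k=16): L=169 R=22
Round 2 (k=24): L=22 R=190
Round 3 (k=42): L=190 R=37
Round 4 (k=12): L=37 R=125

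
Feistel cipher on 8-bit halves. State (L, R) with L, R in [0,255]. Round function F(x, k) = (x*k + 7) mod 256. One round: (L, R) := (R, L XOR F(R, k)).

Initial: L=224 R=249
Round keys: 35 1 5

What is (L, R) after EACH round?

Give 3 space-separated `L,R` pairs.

Round 1 (k=35): L=249 R=242
Round 2 (k=1): L=242 R=0
Round 3 (k=5): L=0 R=245

Answer: 249,242 242,0 0,245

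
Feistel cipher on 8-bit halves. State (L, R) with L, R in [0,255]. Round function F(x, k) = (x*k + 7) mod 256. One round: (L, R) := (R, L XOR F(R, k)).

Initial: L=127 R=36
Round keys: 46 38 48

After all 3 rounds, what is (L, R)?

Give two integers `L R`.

Answer: 35 151

Derivation:
Round 1 (k=46): L=36 R=0
Round 2 (k=38): L=0 R=35
Round 3 (k=48): L=35 R=151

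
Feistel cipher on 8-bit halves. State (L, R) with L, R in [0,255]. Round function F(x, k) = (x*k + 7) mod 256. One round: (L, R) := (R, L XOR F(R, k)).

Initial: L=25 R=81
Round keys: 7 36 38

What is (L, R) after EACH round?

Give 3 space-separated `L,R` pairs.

Answer: 81,39 39,210 210,20

Derivation:
Round 1 (k=7): L=81 R=39
Round 2 (k=36): L=39 R=210
Round 3 (k=38): L=210 R=20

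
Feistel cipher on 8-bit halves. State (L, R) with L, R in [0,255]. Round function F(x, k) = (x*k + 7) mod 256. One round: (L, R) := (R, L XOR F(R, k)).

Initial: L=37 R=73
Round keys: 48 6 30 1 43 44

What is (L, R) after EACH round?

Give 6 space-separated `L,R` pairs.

Round 1 (k=48): L=73 R=146
Round 2 (k=6): L=146 R=58
Round 3 (k=30): L=58 R=65
Round 4 (k=1): L=65 R=114
Round 5 (k=43): L=114 R=108
Round 6 (k=44): L=108 R=229

Answer: 73,146 146,58 58,65 65,114 114,108 108,229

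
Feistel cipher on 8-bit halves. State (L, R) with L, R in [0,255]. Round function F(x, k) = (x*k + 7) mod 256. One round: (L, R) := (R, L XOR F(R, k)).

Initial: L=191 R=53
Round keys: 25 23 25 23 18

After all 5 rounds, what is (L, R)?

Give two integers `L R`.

Answer: 5 186

Derivation:
Round 1 (k=25): L=53 R=139
Round 2 (k=23): L=139 R=177
Round 3 (k=25): L=177 R=219
Round 4 (k=23): L=219 R=5
Round 5 (k=18): L=5 R=186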